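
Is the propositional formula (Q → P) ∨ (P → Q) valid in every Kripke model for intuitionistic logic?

No

This is the Gödel–Dummett linearity axiom, which is not intuitionistically valid.
A Kripke countermodel: worlds u0, u1, u2; order generated by u0 ≤ u1, u0 ≤ u2; atoms true at each world — u0:{}; u1:{Q}; u2:{P}.
u0 ⊮ (Q → P) ∨ (P → Q): neither disjunct is forced at u0.
u0 ⊮ Q → P: at the accessible world u1, u1 ⊩ Q but u1 ⊮ P.
u1 lacks atom P, so u1 ⊮ P.
So the root u0 does not force the formula.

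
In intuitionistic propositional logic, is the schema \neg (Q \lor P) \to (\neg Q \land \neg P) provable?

Yes

This is a constructively valid De Morgan direction (negated disjunction to conjunction of negations), which is intuitionistically derivable.
From \neg (Q \lor P): if Q held then Q \lor P would, contradiction — so \neg Q; similarly \neg P.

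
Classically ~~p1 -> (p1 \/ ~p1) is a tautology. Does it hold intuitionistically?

No

This is a variant of double-negation elimination (deriving excluded middle from double negation), which is not intuitionistically valid.
A Kripke countermodel: worlds w0, w1; order generated by w0 <= w1; atoms true at each world — w0:{}; w1:{p1}.
w0 ||-/- ~~p1 -> (p1 \/ ~p1): already at w0 itself, w0 ||- ~~p1 but w0 ||-/- p1 \/ ~p1.
w0 ||-/- p1 \/ ~p1: neither disjunct is forced at w0.
w0 lacks atom p1, so w0 ||-/- p1.
So the root w0 does not force the formula.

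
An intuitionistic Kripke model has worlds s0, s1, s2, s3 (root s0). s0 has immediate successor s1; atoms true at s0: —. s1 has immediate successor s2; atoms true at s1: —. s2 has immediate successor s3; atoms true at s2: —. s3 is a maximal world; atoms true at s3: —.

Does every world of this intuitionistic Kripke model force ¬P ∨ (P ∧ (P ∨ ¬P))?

s0 ⊩ ¬P ∨ (P ∧ (P ∨ ¬P)) via the disjunct ¬P.
Since the root s0 forces ¬P ∨ (P ∧ (P ∨ ¬P)) and forcing is persistent (monotone upward), every world forces it.

Yes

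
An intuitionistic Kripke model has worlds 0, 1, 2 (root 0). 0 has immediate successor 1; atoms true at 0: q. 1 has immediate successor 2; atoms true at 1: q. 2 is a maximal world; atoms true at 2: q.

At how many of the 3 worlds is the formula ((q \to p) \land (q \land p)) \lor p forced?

0: does not force it — 0 \nVdash ((q \to p) \land (q \land p)) \lor p: neither disjunct is forced at 0.
1: does not force it — 1 \nVdash ((q \to p) \land (q \land p)) \lor p: neither disjunct is forced at 1.
2: does not force it.
Worlds forcing the formula: { }.

0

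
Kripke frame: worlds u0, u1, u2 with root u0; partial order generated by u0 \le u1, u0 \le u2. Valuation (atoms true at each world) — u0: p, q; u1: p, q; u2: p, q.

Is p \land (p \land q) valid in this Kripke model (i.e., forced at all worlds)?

Yes

u0 \Vdash p \land (p \land q) since u0 forces both conjuncts.
Since the root u0 forces p \land (p \land q) and forcing is persistent (monotone upward), every world forces it.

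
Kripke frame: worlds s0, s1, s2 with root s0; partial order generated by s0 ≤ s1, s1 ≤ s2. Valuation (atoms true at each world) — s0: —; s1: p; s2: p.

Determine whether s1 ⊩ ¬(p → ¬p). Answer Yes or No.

s1 ⊩ ¬(p → ¬p): no world accessible from s1 forces p → ¬p.

Yes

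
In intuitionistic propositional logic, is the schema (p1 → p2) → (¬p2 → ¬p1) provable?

This is the forward direction of contraposition, which is intuitionistically derivable.
Assume p1 → p2 and ¬p2. If p1 held then p2 would follow, contradicting ¬p2; so ¬p1.

Yes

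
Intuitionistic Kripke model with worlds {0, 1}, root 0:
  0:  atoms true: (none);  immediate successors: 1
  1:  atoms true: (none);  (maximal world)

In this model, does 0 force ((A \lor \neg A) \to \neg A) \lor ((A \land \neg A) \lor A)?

0 \Vdash ((A \lor \neg A) \to \neg A) \lor ((A \land \neg A) \lor A) via the disjunct (A \lor \neg A) \to \neg A.

Yes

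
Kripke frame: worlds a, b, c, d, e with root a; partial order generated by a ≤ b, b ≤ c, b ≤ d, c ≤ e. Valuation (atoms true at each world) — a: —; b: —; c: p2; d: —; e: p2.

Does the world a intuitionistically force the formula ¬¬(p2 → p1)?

a ⊮ ¬¬(p2 → p1) since c is accessible from a and c ⊩ ¬(p2 → p1).
c ⊩ ¬(p2 → p1): no world accessible from c forces p2 → p1.

No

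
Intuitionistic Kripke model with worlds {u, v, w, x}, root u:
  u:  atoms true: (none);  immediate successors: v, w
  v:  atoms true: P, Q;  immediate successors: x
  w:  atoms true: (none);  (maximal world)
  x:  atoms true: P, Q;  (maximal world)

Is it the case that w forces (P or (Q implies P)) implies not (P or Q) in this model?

w forces (P or (Q implies P)) implies not (P or Q): every world accessible from w that forces P or (Q implies P) (namely w) also forces not (P or Q).

Yes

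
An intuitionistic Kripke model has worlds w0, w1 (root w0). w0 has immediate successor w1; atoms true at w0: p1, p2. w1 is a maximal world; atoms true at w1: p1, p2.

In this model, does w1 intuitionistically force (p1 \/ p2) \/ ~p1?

Yes

w1 ||- (p1 \/ p2) \/ ~p1 via the disjunct p1 \/ p2.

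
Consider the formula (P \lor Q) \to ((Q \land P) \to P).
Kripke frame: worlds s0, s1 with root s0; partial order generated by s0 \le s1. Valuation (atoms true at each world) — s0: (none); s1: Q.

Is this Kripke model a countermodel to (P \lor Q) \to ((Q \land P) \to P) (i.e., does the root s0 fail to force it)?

s0 \Vdash (P \lor Q) \to ((Q \land P) \to P): every world accessible from s0 that forces P \lor Q (namely s1) also forces (Q \land P) \to P.
So the root s0 forces (P \lor Q) \to ((Q \land P) \to P); the model is not a countermodel.

No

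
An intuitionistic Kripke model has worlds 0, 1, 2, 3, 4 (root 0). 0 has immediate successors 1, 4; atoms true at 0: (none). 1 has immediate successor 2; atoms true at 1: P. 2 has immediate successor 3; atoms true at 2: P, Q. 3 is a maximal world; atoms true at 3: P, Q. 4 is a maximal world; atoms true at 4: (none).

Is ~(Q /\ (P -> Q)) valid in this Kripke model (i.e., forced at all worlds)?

Not every world: 0 ||-/- ~(Q /\ (P -> Q)).
0 ||-/- ~(Q /\ (P -> Q)) since 2 is accessible from 0 and 2 ||- Q /\ (P -> Q).
2 ||- Q /\ (P -> Q) since 2 forces both conjuncts.

No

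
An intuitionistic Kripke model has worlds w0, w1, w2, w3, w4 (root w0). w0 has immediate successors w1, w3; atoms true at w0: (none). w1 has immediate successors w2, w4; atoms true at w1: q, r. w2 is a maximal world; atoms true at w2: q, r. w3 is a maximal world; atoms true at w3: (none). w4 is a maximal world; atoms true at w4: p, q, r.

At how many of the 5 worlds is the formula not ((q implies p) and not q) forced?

3

w0: does not force it — w0 does not force not ((q implies p) and not q) since w3 is accessible from w0 and w3 forces (q implies p) and not q.
w1: forces it.
w2: forces it.
w3: does not force it — w3 does not force not ((q implies p) and not q) since w3 is accessible from w3 and w3 forces (q implies p) and not q.
w4: forces it.
Worlds forcing the formula: {w1, w2, w4}.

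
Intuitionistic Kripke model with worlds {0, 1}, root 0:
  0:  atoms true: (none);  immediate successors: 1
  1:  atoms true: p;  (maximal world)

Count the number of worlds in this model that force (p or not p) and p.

0: does not force it — 0 does not force (p or not p) and p since 0 fails p or not p.
1: forces it.
Worlds forcing the formula: {1}.

1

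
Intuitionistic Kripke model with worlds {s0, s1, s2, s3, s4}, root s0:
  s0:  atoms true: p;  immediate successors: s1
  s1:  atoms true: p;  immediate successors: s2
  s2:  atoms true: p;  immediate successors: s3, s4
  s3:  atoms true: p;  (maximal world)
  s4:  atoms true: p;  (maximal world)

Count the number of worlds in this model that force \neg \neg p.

s0: forces it.
s1: forces it.
s2: forces it.
s3: forces it.
s4: forces it.
Worlds forcing the formula: {s0, s1, s2, s3, s4}.

5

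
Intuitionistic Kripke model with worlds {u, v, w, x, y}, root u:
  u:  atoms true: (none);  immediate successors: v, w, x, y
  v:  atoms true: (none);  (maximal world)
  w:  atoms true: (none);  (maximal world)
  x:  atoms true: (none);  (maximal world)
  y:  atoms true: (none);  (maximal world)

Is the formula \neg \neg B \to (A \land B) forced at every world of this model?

Yes

u \Vdash \neg \neg B \to (A \land B) vacuously: no world accessible from u forces the antecedent \neg \neg B.
Since the root u forces \neg \neg B \to (A \land B) and forcing is persistent (monotone upward), every world forces it.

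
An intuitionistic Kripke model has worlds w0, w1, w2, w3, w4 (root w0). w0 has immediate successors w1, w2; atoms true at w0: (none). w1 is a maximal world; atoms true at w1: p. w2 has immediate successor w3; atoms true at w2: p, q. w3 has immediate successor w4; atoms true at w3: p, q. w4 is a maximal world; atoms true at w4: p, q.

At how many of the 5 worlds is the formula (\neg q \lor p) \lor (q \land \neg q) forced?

w0: does not force it — w0 \nVdash (\neg q \lor p) \lor (q \land \neg q): neither disjunct is forced at w0.
w1: forces it.
w2: forces it.
w3: forces it.
w4: forces it.
Worlds forcing the formula: {w1, w2, w3, w4}.

4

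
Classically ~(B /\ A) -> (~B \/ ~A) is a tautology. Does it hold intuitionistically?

This is the constructively invalid direction of De Morgan's law for conjunction, which is not intuitionistically valid.
A Kripke countermodel: worlds s0, s1, s2; order generated by s0 <= s1, s0 <= s2; atoms true at each world — s0:{}; s1:{B}; s2:{A}.
s0 ||-/- ~(B /\ A) -> (~B \/ ~A): already at s0 itself, s0 ||- ~(B /\ A) but s0 ||-/- ~B \/ ~A.
s0 ||-/- ~B \/ ~A: neither disjunct is forced at s0.
s0 ||-/- ~B since s1 is accessible from s0 and s1 ||- B.
So the root s0 does not force the formula.

No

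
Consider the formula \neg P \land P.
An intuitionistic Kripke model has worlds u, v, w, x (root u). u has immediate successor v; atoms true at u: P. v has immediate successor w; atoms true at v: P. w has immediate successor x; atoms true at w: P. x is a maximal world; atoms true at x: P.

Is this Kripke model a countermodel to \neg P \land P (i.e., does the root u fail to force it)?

Yes

u \nVdash \neg P \land P since u fails \neg P.
So the root u does not force \neg P \land P; the model is a countermodel.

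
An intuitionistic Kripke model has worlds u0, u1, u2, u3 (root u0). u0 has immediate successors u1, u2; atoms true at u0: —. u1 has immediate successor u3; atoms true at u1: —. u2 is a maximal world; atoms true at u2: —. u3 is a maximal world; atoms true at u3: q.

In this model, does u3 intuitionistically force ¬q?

u3 ⊮ ¬q since u3 is accessible from u3 and u3 ⊩ q.

No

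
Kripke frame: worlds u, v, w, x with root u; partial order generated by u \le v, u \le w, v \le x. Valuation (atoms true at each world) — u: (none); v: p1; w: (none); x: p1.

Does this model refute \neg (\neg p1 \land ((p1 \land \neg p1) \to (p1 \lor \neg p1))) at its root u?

u \nVdash \neg (\neg p1 \land ((p1 \land \neg p1) \to (p1 \lor \neg p1))) since w is accessible from u and w \Vdash \neg p1 \land ((p1 \land \neg p1) \to (p1 \lor \neg p1)).
w \Vdash \neg p1 \land ((p1 \land \neg p1) \to (p1 \lor \neg p1)) since w forces both conjuncts.
So the root u does not force \neg (\neg p1 \land ((p1 \land \neg p1) \to (p1 \lor \neg p1))); the model is a countermodel.

Yes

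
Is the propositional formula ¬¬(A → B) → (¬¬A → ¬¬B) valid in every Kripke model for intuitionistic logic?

Yes

This is the distribution of double negation over implication, which is intuitionistically derivable.
Assume ¬¬(A → B) and ¬¬A; suppose ¬B. Then A → B would give ¬A (by contraposition), contradicting ¬¬A; so ¬(A → B), contradicting ¬¬(A → B). Hence ¬¬B.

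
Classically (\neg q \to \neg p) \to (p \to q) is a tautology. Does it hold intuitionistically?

This is the converse of contraposition, which is not intuitionistically valid.
A Kripke countermodel: worlds 0, 1; order generated by 0 \le 1; atoms true at each world — 0:{p}; 1:{p,q}.
0 \nVdash (\neg q \to \neg p) \to (p \to q): already at 0 itself, 0 \Vdash \neg q \to \neg p but 0 \nVdash p \to q.
0 \nVdash p \to q: already at 0 itself, 0 \Vdash p but 0 \nVdash q.
0 lacks atom q, so 0 \nVdash q.
So the root 0 does not force the formula.

No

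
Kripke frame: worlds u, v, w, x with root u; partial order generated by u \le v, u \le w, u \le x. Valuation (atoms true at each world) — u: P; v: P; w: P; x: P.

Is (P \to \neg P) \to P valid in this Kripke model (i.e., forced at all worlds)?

u \Vdash (P \to \neg P) \to P vacuously: no world accessible from u forces the antecedent P \to \neg P.
Since the root u forces (P \to \neg P) \to P and forcing is persistent (monotone upward), every world forces it.

Yes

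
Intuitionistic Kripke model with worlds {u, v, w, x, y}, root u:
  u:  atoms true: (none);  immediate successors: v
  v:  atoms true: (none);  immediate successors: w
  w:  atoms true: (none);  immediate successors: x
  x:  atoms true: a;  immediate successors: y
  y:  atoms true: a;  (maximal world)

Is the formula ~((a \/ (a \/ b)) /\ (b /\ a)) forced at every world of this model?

Yes

u ||- ~((a \/ (a \/ b)) /\ (b /\ a)): no world accessible from u forces (a \/ (a \/ b)) /\ (b /\ a).
Since the root u forces ~((a \/ (a \/ b)) /\ (b /\ a)) and forcing is persistent (monotone upward), every world forces it.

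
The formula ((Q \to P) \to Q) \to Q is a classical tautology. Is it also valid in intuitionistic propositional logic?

This is Peirce's law, which is not intuitionistically valid.
A Kripke countermodel: worlds w0, w1; order generated by w0 \le w1; atoms true at each world — w0:{}; w1:{Q}.
w0 \nVdash ((Q \to P) \to Q) \to Q: already at w0 itself, w0 \Vdash (Q \to P) \to Q but w0 \nVdash Q.
w0 lacks atom Q, so w0 \nVdash Q.
So the root w0 does not force the formula.

No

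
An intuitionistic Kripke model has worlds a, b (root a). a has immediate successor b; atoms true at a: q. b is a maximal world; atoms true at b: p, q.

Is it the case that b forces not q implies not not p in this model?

Yes

b forces not q implies not not p vacuously: no world accessible from b forces the antecedent not q.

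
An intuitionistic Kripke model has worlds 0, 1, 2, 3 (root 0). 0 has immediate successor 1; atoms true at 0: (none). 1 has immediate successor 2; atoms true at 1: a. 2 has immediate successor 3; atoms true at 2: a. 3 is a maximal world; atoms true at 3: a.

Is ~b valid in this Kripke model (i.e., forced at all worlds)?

0 ||- ~b: no world accessible from 0 forces b.
Since the root 0 forces ~b and forcing is persistent (monotone upward), every world forces it.

Yes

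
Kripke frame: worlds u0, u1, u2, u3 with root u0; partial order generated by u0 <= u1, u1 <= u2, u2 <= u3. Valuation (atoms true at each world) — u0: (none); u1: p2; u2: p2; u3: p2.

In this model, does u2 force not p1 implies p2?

Yes

u2 forces not p1 implies p2: every world accessible from u2 that forces not p1 (namely u2, u3) also forces p2.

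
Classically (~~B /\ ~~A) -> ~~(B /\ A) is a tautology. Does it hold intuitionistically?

This is the distribution of double negation over conjunction, which is intuitionistically derivable.
Assume ~~B, ~~A, and ~(B /\ A). From B we'd get ~A (since B /\ A is refuted), contradicting ~~A; so ~B, contradicting ~~B.

Yes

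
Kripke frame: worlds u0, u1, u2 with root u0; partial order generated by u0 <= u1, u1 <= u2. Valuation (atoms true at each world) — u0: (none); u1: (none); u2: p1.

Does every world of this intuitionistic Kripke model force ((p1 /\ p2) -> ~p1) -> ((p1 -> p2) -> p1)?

u0 ||- ((p1 /\ p2) -> ~p1) -> ((p1 -> p2) -> p1): every world accessible from u0 that forces (p1 /\ p2) -> ~p1 (namely u0, u1, u2) also forces (p1 -> p2) -> p1.
Since the root u0 forces ((p1 /\ p2) -> ~p1) -> ((p1 -> p2) -> p1) and forcing is persistent (monotone upward), every world forces it.

Yes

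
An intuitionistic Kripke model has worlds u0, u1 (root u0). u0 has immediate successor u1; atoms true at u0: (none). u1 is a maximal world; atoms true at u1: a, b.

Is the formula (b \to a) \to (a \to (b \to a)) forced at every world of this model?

Yes

u0 \Vdash (b \to a) \to (a \to (b \to a)): every world accessible from u0 that forces b \to a (namely u0, u1) also forces a \to (b \to a).
Since the root u0 forces (b \to a) \to (a \to (b \to a)) and forcing is persistent (monotone upward), every world forces it.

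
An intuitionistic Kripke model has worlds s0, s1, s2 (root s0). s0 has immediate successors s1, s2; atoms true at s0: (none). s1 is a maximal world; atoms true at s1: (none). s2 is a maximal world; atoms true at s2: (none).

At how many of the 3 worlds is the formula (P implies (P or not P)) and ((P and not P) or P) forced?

s0: does not force it — s0 does not force (P implies (P or not P)) and ((P and not P) or P) since s0 fails (P and not P) or P.
s1: does not force it.
s2: does not force it.
Worlds forcing the formula: { }.

0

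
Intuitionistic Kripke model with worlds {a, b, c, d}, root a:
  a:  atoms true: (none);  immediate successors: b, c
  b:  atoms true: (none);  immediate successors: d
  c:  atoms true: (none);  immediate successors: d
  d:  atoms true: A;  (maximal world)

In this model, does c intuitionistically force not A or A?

c does not force not A or A: neither disjunct is forced at c.
c does not force not A since d is accessible from c and d forces A.

No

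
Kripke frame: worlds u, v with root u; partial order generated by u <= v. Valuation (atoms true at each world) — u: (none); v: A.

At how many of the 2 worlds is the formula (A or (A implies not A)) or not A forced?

u: does not force it — u does not force (A or (A implies not A)) or not A: neither disjunct is forced at u.
v: forces it.
Worlds forcing the formula: {v}.

1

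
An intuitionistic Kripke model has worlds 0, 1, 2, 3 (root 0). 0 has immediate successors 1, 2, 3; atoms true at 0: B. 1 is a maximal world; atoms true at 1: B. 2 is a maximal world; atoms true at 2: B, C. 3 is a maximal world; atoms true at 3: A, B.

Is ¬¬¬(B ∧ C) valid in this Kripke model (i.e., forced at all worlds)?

Not every world: 0 ⊮ ¬¬¬(B ∧ C).
0 ⊮ ¬¬¬(B ∧ C) since 2 is accessible from 0 and 2 ⊩ ¬¬(B ∧ C).
2 ⊩ ¬¬(B ∧ C): no world accessible from 2 forces ¬(B ∧ C).

No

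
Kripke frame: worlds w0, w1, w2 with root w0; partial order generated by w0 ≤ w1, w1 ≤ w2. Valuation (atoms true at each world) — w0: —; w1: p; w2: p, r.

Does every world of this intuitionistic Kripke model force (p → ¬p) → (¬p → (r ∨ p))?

w0 ⊩ (p → ¬p) → (¬p → (r ∨ p)) vacuously: no world accessible from w0 forces the antecedent p → ¬p.
Since the root w0 forces (p → ¬p) → (¬p → (r ∨ p)) and forcing is persistent (monotone upward), every world forces it.

Yes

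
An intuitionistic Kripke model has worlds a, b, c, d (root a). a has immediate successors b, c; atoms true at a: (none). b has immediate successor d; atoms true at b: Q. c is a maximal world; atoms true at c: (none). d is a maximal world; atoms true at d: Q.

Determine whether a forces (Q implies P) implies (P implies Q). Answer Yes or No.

Yes

a forces (Q implies P) implies (P implies Q): every world accessible from a that forces Q implies P (namely c) also forces P implies Q.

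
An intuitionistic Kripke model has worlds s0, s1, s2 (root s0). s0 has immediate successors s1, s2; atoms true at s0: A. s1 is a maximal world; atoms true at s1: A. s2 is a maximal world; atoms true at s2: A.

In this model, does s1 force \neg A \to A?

Yes

s1 \Vdash \neg A \to A vacuously: no world accessible from s1 forces the antecedent \neg A.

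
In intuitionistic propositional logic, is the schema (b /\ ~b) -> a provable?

Yes

This is an instance of ex falso quodlibet, which is intuitionistically derivable.
No world can force both b and ~b, so the antecedent b /\ ~b is never forced and the implication holds vacuously at every world.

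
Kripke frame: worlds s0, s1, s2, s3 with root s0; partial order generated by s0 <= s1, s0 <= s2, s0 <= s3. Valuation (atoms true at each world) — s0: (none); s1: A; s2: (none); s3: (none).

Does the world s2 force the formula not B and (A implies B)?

s2 forces not B and (A implies B) since s2 forces both conjuncts.

Yes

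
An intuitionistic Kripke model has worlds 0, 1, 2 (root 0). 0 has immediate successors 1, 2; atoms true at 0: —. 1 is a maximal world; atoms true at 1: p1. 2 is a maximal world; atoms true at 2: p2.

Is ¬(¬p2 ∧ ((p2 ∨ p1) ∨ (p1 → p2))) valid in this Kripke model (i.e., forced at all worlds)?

Not every world: 0 ⊮ ¬(¬p2 ∧ ((p2 ∨ p1) ∨ (p1 → p2))).
0 ⊮ ¬(¬p2 ∧ ((p2 ∨ p1) ∨ (p1 → p2))) since 1 is accessible from 0 and 1 ⊩ ¬p2 ∧ ((p2 ∨ p1) ∨ (p1 → p2)).
1 ⊩ ¬p2 ∧ ((p2 ∨ p1) ∨ (p1 → p2)) since 1 forces both conjuncts.

No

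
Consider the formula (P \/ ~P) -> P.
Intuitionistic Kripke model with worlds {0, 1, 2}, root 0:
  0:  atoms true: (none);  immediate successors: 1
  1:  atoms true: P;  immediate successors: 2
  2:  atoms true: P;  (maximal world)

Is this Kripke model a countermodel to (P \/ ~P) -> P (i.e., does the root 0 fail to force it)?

No

0 ||- (P \/ ~P) -> P: every world accessible from 0 that forces P \/ ~P (namely 1, 2) also forces P.
So the root 0 forces (P \/ ~P) -> P; the model is not a countermodel.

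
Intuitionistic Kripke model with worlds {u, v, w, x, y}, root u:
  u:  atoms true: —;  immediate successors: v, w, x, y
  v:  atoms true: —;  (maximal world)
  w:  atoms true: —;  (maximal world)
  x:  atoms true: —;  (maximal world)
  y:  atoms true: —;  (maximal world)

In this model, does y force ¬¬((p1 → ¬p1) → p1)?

y ⊮ ¬¬((p1 → ¬p1) → p1) since y is accessible from y and y ⊩ ¬((p1 → ¬p1) → p1).
y ⊩ ¬((p1 → ¬p1) → p1): no world accessible from y forces (p1 → ¬p1) → p1.

No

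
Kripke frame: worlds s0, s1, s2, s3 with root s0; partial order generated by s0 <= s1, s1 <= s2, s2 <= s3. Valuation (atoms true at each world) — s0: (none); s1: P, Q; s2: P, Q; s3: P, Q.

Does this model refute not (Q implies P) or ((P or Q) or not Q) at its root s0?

s0 does not force not (Q implies P) or ((P or Q) or not Q): neither disjunct is forced at s0.
s0 does not force not (Q implies P) since s0 is accessible from s0 and s0 forces Q implies P.
s0 forces Q implies P: every world accessible from s0 that forces Q (namely s1, s2, s3) also forces P.
So the root s0 does not force not (Q implies P) or ((P or Q) or not Q); the model is a countermodel.

Yes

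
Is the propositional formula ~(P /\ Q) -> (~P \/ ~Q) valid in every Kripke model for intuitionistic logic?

No

This is the constructively invalid direction of De Morgan's law for conjunction, which is not intuitionistically valid.
A Kripke countermodel: worlds s0, s1, s2; order generated by s0 <= s1, s0 <= s2; atoms true at each world — s0:{}; s1:{P}; s2:{Q}.
s0 ||-/- ~(P /\ Q) -> (~P \/ ~Q): already at s0 itself, s0 ||- ~(P /\ Q) but s0 ||-/- ~P \/ ~Q.
s0 ||-/- ~P \/ ~Q: neither disjunct is forced at s0.
s0 ||-/- ~P since s1 is accessible from s0 and s1 ||- P.
So the root s0 does not force the formula.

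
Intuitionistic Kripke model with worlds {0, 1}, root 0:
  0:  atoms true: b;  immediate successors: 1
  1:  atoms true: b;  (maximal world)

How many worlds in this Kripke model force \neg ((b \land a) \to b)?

0: does not force it — 0 \nVdash \neg ((b \land a) \to b) since 0 is accessible from 0 and 0 \Vdash (b \land a) \to b.
1: does not force it.
Worlds forcing the formula: { }.

0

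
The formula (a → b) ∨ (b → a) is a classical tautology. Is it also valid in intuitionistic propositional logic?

This is the Gödel–Dummett linearity axiom, which is not intuitionistically valid.
A Kripke countermodel: worlds u, v, w; order generated by u ≤ v, u ≤ w; atoms true at each world — u:{}; v:{a}; w:{b}.
u ⊮ (a → b) ∨ (b → a): neither disjunct is forced at u.
u ⊮ a → b: at the accessible world v, v ⊩ a but v ⊮ b.
v lacks atom b, so v ⊮ b.
So the root u does not force the formula.

No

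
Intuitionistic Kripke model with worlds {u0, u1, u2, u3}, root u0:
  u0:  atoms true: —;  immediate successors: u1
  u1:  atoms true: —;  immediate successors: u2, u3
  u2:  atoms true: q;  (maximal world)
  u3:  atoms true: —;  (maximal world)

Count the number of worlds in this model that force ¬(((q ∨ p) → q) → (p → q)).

0

u0: does not force it — u0 ⊮ ¬(((q ∨ p) → q) → (p → q)) since u0 is accessible from u0 and u0 ⊩ ((q ∨ p) → q) → (p → q).
u1: does not force it — u1 ⊮ ¬(((q ∨ p) → q) → (p → q)) since u1 is accessible from u1 and u1 ⊩ ((q ∨ p) → q) → (p → q).
u2: does not force it.
u3: does not force it.
Worlds forcing the formula: { }.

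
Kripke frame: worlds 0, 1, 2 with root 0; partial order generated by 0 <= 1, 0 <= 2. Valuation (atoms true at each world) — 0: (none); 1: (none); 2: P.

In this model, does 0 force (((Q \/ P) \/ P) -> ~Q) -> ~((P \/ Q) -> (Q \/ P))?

0 ||-/- (((Q \/ P) \/ P) -> ~Q) -> ~((P \/ Q) -> (Q \/ P)): already at 0 itself, 0 ||- ((Q \/ P) \/ P) -> ~Q but 0 ||-/- ~((P \/ Q) -> (Q \/ P)).
0 ||-/- ~((P \/ Q) -> (Q \/ P)) since 0 is accessible from 0 and 0 ||- (P \/ Q) -> (Q \/ P).
0 ||- (P \/ Q) -> (Q \/ P): every world accessible from 0 that forces P \/ Q (namely 2) also forces Q \/ P.

No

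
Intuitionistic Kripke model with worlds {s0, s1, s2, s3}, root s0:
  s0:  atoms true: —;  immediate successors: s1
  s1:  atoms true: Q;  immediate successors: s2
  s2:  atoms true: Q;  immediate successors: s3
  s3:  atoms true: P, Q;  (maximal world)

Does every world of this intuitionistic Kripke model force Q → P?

Not every world: s0 ⊮ Q → P.
s0 ⊮ Q → P: at the accessible world s1, s1 ⊩ Q but s1 ⊮ P.
s1 lacks atom P, so s1 ⊮ P.

No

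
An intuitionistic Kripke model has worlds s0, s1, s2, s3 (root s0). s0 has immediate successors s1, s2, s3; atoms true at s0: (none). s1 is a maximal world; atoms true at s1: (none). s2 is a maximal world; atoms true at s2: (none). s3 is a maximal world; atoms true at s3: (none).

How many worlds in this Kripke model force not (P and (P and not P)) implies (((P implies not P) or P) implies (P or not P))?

s0: forces it.
s1: forces it.
s2: forces it.
s3: forces it.
Worlds forcing the formula: {s0, s1, s2, s3}.

4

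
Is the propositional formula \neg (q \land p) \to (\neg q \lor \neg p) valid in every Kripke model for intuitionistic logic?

This is the constructively invalid direction of De Morgan's law for conjunction, which is not intuitionistically valid.
A Kripke countermodel: worlds u, v, w; order generated by u \le v, u \le w; atoms true at each world — u:{}; v:{q}; w:{p}.
u \nVdash \neg (q \land p) \to (\neg q \lor \neg p): already at u itself, u \Vdash \neg (q \land p) but u \nVdash \neg q \lor \neg p.
u \nVdash \neg q \lor \neg p: neither disjunct is forced at u.
u \nVdash \neg q since v is accessible from u and v \Vdash q.
So the root u does not force the formula.

No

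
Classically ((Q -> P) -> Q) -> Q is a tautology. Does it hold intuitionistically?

This is Peirce's law, which is not intuitionistically valid.
A Kripke countermodel: worlds u, v; order generated by u <= v; atoms true at each world — u:{}; v:{Q}.
u ||-/- ((Q -> P) -> Q) -> Q: already at u itself, u ||- (Q -> P) -> Q but u ||-/- Q.
u lacks atom Q, so u ||-/- Q.
So the root u does not force the formula.

No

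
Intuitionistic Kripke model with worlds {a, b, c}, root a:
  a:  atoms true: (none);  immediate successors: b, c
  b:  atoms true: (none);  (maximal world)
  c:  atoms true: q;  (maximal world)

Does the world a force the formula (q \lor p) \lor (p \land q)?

a \nVdash (q \lor p) \lor (p \land q): neither disjunct is forced at a.
a \nVdash q \lor p: neither disjunct is forced at a.
a lacks atom q, so a \nVdash q.

No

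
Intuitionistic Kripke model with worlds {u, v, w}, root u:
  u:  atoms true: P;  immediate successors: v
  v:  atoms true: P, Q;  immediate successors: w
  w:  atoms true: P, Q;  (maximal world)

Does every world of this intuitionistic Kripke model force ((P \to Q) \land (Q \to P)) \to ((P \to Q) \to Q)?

u \Vdash ((P \to Q) \land (Q \to P)) \to ((P \to Q) \to Q): every world accessible from u that forces (P \to Q) \land (Q \to P) (namely v, w) also forces (P \to Q) \to Q.
Since the root u forces ((P \to Q) \land (Q \to P)) \to ((P \to Q) \to Q) and forcing is persistent (monotone upward), every world forces it.

Yes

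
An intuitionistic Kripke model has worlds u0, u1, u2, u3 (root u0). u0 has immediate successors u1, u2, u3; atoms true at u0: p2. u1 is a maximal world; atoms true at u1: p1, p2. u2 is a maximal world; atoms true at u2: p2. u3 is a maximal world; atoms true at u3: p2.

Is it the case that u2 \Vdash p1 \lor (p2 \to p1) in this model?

No

u2 \nVdash p1 \lor (p2 \to p1): neither disjunct is forced at u2.
u2 lacks atom p1, so u2 \nVdash p1.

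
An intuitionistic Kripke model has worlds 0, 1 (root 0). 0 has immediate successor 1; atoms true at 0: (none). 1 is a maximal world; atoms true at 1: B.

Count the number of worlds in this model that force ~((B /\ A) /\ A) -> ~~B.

2

0: forces it.
1: forces it.
Worlds forcing the formula: {0, 1}.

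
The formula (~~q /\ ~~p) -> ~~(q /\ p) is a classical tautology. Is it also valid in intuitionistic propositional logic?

This is the distribution of double negation over conjunction, which is intuitionistically derivable.
Assume ~~q, ~~p, and ~(q /\ p). From q we'd get ~p (since q /\ p is refuted), contradicting ~~p; so ~q, contradicting ~~q.

Yes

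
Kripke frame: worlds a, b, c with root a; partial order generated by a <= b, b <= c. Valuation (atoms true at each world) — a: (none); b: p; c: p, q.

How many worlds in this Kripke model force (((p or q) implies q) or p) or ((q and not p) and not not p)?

a: does not force it — a does not force (((p or q) implies q) or p) or ((q and not p) and not not p): neither disjunct is forced at a.
b: forces it.
c: forces it.
Worlds forcing the formula: {b, c}.

2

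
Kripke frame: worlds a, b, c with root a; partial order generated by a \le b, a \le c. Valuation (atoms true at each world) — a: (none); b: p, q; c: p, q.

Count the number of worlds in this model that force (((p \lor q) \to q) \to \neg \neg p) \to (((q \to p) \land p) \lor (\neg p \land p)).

a: does not force it — a \nVdash (((p \lor q) \to q) \to \neg \neg p) \to (((q \to p) \land p) \lor (\neg p \land p)): already at a itself, a \Vdash ((p \lor q) \to q) \to \neg \neg p but a \nVdash ((q \to p) \land p) \lor (\neg p \land p).
b: forces it.
c: forces it.
Worlds forcing the formula: {b, c}.

2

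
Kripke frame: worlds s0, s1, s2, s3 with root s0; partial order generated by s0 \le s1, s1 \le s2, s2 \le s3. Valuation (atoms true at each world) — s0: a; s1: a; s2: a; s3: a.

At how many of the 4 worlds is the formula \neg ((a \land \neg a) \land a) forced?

4

s0: forces it.
s1: forces it.
s2: forces it.
s3: forces it.
Worlds forcing the formula: {s0, s1, s2, s3}.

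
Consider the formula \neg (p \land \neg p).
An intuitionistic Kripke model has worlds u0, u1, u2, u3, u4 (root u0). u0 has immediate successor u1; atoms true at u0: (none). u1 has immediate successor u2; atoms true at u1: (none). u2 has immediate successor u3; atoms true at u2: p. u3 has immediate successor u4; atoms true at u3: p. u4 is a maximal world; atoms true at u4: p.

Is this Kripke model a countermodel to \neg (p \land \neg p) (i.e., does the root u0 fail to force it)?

u0 \Vdash \neg (p \land \neg p): no world accessible from u0 forces p \land \neg p.
So the root u0 forces \neg (p \land \neg p); the model is not a countermodel.

No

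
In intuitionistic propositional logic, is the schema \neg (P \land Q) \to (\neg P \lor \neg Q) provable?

This is the constructively invalid direction of De Morgan's law for conjunction, which is not intuitionistically valid.
A Kripke countermodel: worlds u, v, w; order generated by u \le v, u \le w; atoms true at each world — u:{}; v:{P}; w:{Q}.
u \nVdash \neg (P \land Q) \to (\neg P \lor \neg Q): already at u itself, u \Vdash \neg (P \land Q) but u \nVdash \neg P \lor \neg Q.
u \nVdash \neg P \lor \neg Q: neither disjunct is forced at u.
u \nVdash \neg P since v is accessible from u and v \Vdash P.
So the root u does not force the formula.

No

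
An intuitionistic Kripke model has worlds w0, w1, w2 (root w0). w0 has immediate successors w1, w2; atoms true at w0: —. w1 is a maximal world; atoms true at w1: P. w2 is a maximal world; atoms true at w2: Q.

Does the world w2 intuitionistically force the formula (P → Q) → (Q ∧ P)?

No

w2 ⊮ (P → Q) → (Q ∧ P): already at w2 itself, w2 ⊩ P → Q but w2 ⊮ Q ∧ P.
w2 ⊮ Q ∧ P since w2 fails P.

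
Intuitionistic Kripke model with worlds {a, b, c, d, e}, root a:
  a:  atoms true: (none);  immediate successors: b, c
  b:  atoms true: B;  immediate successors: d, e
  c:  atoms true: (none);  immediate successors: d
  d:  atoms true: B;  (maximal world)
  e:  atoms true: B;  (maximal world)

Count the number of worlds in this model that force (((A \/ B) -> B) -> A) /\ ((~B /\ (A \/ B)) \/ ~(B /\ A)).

a: does not force it — a ||-/- (((A \/ B) -> B) -> A) /\ ((~B /\ (A \/ B)) \/ ~(B /\ A)) since a fails ((A \/ B) -> B) -> A.
b: does not force it.
c: does not force it.
d: does not force it.
e: does not force it.
Worlds forcing the formula: { }.

0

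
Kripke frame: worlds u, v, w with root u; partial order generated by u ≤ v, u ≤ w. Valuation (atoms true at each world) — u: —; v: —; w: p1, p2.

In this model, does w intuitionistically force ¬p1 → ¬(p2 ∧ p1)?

w ⊩ ¬p1 → ¬(p2 ∧ p1) vacuously: no world accessible from w forces the antecedent ¬p1.

Yes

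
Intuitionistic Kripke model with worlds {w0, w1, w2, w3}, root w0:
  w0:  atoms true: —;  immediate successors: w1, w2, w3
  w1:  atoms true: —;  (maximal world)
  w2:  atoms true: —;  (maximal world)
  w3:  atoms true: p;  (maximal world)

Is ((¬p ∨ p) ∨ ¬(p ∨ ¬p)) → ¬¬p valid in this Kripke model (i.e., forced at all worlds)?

No

Not every world: w0 ⊮ ((¬p ∨ p) ∨ ¬(p ∨ ¬p)) → ¬¬p.
w0 ⊮ ((¬p ∨ p) ∨ ¬(p ∨ ¬p)) → ¬¬p: at the accessible world w1, w1 ⊩ (¬p ∨ p) ∨ ¬(p ∨ ¬p) but w1 ⊮ ¬¬p.
w1 ⊮ ¬¬p since w1 is accessible from w1 and w1 ⊩ ¬p.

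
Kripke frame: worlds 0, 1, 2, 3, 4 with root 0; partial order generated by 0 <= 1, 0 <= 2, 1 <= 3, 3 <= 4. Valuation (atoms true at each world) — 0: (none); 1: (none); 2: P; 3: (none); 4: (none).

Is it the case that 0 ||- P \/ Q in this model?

No

0 ||-/- P \/ Q: neither disjunct is forced at 0.
0 lacks atom P, so 0 ||-/- P.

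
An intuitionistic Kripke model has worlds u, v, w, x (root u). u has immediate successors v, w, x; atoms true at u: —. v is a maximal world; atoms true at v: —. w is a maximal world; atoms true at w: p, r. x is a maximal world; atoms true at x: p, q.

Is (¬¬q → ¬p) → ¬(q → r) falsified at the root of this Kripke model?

u ⊮ (¬¬q → ¬p) → ¬(q → r): at the accessible world v, v ⊩ ¬¬q → ¬p but v ⊮ ¬(q → r).
v ⊮ ¬(q → r) since v is accessible from v and v ⊩ q → r.
v ⊩ q → r vacuously: no world accessible from v forces the antecedent q.
So the root u does not force (¬¬q → ¬p) → ¬(q → r); the model is a countermodel.

Yes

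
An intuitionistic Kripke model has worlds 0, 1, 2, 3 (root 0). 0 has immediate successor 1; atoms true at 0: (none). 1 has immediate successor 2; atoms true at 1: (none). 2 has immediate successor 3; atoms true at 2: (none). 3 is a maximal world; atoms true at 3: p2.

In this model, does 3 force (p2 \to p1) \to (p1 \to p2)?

Yes

3 \Vdash (p2 \to p1) \to (p1 \to p2) vacuously: no world accessible from 3 forces the antecedent p2 \to p1.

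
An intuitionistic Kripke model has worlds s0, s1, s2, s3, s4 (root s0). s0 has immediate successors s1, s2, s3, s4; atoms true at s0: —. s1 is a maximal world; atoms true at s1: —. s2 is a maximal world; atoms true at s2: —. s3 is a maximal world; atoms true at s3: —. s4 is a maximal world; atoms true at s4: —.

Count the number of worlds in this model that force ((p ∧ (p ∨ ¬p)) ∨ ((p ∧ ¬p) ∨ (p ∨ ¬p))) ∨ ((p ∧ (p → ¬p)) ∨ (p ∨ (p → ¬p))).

s0: forces it.
s1: forces it.
s2: forces it.
s3: forces it.
s4: forces it.
Worlds forcing the formula: {s0, s1, s2, s3, s4}.

5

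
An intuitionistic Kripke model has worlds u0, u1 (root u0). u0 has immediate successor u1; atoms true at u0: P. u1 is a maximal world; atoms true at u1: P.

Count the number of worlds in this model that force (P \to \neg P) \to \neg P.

2

u0: forces it.
u1: forces it.
Worlds forcing the formula: {u0, u1}.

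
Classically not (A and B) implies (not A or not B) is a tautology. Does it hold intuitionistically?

This is the constructively invalid direction of De Morgan's law for conjunction, which is not intuitionistically valid.
A Kripke countermodel: worlds s0, s1, s2; order generated by s0 <= s1, s0 <= s2; atoms true at each world — s0:{}; s1:{A}; s2:{B}.
s0 does not force not (A and B) implies (not A or not B): already at s0 itself, s0 forces not (A and B) but s0 does not force not A or not B.
s0 does not force not A or not B: neither disjunct is forced at s0.
s0 does not force not A since s1 is accessible from s0 and s1 forces A.
So the root s0 does not force the formula.

No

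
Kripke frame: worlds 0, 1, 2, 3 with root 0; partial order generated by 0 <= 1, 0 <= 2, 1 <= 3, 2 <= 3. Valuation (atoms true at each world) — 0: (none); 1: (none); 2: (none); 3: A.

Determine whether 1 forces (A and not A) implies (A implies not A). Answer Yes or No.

Yes

1 forces (A and not A) implies (A implies not A) vacuously: no world accessible from 1 forces the antecedent A and not A.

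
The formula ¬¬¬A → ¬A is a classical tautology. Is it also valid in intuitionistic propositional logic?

Yes

This is triple-negation reduction, which is intuitionistically derivable.
Assume ¬¬¬A and suppose A. Then ¬¬A (double-negation introduction), contradicting ¬¬¬A. So ¬A.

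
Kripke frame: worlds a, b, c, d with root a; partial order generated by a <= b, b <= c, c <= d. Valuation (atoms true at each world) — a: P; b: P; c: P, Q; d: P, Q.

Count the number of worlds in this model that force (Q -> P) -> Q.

2

a: does not force it — a ||-/- (Q -> P) -> Q: already at a itself, a ||- Q -> P but a ||-/- Q.
b: does not force it — b ||-/- (Q -> P) -> Q: already at b itself, b ||- Q -> P but b ||-/- Q.
c: forces it.
d: forces it.
Worlds forcing the formula: {c, d}.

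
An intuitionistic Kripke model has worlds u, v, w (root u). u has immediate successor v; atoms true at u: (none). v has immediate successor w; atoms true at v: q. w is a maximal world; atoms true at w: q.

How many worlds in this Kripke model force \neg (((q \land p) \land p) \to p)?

0

u: does not force it — u \nVdash \neg (((q \land p) \land p) \to p) since u is accessible from u and u \Vdash ((q \land p) \land p) \to p.
v: does not force it.
w: does not force it.
Worlds forcing the formula: { }.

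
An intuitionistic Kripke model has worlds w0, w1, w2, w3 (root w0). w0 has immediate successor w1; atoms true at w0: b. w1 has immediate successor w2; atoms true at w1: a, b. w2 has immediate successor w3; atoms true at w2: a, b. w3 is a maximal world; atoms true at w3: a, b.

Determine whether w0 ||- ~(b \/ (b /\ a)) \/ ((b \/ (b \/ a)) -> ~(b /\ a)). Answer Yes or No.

w0 ||-/- ~(b \/ (b /\ a)) \/ ((b \/ (b \/ a)) -> ~(b /\ a)): neither disjunct is forced at w0.
w0 ||-/- ~(b \/ (b /\ a)) since w0 is accessible from w0 and w0 ||- b \/ (b /\ a).
w0 ||- b \/ (b /\ a) via the disjunct b.

No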